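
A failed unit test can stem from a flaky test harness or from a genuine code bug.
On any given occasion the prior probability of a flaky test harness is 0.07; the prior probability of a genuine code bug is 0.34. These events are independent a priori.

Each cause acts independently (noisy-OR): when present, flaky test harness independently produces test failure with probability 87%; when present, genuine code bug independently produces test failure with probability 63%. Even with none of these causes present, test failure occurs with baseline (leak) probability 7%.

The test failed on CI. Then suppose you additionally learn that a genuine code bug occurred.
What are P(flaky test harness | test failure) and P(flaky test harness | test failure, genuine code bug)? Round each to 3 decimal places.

Under noisy-OR, P(test failure | causes) = 1 − (1−0.07)·∏(1−qᵢ) over the active causes.
For the numerator, keep only flaky test harness=true terms: 0.040614 + 0.022735 = 0.063349
Normalizer over all consistent configurations: 0.07·0.93·0.66 + 0.6559·0.93·0.34 + 0.8791·0.07·0.66 + 0.955267·0.07·0.34 = 0.313711
P(flaky test harness | test failure) = 0.063349/0.313711 ≈ 0.202

Now also conditioning on genuine code bug=true:
Numerator (weight on configurations with flaky test harness): 0.955267×0.07 = 0.066869
Normalizer over all consistent configurations: 0.6559×0.93 + 0.955267×0.07 = 0.676856
Posterior = 0.066869 / 0.676856 ≈ 0.099
— genuine code bug explains away the evidence for flaky test harness.

P(flaky test harness | test failure) ≈ 0.202; P(flaky test harness | test failure, genuine code bug) ≈ 0.099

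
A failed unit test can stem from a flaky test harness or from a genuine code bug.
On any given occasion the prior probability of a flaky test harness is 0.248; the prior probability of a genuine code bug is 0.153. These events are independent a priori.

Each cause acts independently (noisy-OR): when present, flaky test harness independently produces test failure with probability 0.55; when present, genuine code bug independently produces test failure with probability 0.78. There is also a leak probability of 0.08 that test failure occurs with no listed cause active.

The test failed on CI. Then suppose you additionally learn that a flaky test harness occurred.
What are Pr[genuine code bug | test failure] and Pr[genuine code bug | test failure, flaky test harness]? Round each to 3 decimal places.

Under noisy-OR, P(test failure | causes) = 1 − (1−0.08)·∏(1−qᵢ) over the active causes.
For the numerator, keep only genuine code bug=true terms: 0.091769 + 0.034488 = 0.126257
The normalizing constant is 0.08·0.752·0.847 + 0.7976·0.752·0.153 + 0.586·0.248·0.847 + 0.90892·0.248·0.153 = 0.300306
Posterior = 0.126257 / 0.300306 ≈ 0.420

Now condition on the additional information:
Numerator (weight on configurations with genuine code bug): 0.90892×0.153 = 0.139065
The normalizing constant is 0.586×0.847 + 0.90892×0.153 = 0.635407
P(genuine code bug | test failure, flaky test harness) = 0.139065/0.635407 ≈ 0.219
This is intercausal reasoning (explaining away): once flaky test harness accounts for the test failure, genuine code bug becomes less likely.

Pr[genuine code bug | test failure] ≈ 0.420; Pr[genuine code bug | test failure, flaky test harness] ≈ 0.219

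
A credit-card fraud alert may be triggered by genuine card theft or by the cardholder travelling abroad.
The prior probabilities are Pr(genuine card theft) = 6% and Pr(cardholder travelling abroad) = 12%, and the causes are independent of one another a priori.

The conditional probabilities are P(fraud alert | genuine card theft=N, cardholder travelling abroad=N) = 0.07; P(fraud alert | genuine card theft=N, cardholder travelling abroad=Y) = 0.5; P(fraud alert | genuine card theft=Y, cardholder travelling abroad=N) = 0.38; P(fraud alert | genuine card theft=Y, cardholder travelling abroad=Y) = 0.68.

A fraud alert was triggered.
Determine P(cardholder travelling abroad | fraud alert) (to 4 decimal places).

For the numerator, keep only cardholder travelling abroad=true terms: 0.056400 + 0.004896 = 0.061296
Denominator P(fraud alert): 0.07·0.94·0.88 + 0.5·0.94·0.12 + 0.38·0.06·0.88 + 0.68·0.06·0.12 = 0.139264
P(cardholder travelling abroad | fraud alert) = 0.061296/0.139264 ≈ 0.4401

P(cardholder travelling abroad | fraud alert) ≈ 0.4401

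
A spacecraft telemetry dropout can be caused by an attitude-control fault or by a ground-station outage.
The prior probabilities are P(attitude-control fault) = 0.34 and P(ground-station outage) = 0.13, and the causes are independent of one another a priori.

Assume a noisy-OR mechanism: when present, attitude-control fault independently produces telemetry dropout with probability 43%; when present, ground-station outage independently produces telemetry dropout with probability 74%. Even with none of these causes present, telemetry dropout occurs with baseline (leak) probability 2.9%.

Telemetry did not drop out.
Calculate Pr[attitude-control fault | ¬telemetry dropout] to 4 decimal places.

Pr[attitude-control fault | ¬telemetry dropout] ≈ 0.2270

Under noisy-OR, P(telemetry dropout | causes) = 1 − (1−0.029)·∏(1−qᵢ) over the active causes.
Sum P(¬telemetry dropout|·) weighted by the priors over the 4 (attitude-control fault, ground-station outage) configurations:
  P(¬telemetry dropout) = 0.971*0.66*0.87 + 0.25246*0.66*0.13 + 0.55347*0.34*0.87 + 0.143902*0.34*0.13
        = 0.557548 + 0.021661 + 0.163716 + 0.006360 = 0.749285
Keeping only the attitude-control fault-present terms gives 0.170076, so
  P(attitude-control fault | ¬telemetry dropout) = 0.170076 / 0.749285 ≈ 0.2270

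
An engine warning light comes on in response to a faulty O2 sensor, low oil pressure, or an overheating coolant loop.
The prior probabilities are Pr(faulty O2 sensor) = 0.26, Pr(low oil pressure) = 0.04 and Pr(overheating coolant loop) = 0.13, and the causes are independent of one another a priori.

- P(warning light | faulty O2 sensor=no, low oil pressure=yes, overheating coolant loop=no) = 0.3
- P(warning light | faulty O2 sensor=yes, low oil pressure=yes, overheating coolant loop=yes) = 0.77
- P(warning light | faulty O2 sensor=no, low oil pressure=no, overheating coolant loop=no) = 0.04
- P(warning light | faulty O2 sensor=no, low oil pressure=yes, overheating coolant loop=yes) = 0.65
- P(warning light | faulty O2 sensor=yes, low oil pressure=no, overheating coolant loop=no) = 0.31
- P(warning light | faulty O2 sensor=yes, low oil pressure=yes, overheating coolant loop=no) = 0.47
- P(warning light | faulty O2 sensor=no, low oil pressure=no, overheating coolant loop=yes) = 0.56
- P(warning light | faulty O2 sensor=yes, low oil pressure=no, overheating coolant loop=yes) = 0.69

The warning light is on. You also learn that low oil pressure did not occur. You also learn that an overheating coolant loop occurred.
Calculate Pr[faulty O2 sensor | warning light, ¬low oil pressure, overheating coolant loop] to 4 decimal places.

Pr[faulty O2 sensor | warning light, ¬low oil pressure, overheating coolant loop] ≈ 0.3021

For the numerator, keep only faulty O2 sensor=true terms: 0.69*0.26 = 0.179400
Normalizer over all consistent configurations: 0.56*0.74 + 0.69*0.26 = 0.593800
P(faulty O2 sensor | warning light, ¬low oil pressure, overheating coolant loop) = 0.179400/0.593800 ≈ 0.3021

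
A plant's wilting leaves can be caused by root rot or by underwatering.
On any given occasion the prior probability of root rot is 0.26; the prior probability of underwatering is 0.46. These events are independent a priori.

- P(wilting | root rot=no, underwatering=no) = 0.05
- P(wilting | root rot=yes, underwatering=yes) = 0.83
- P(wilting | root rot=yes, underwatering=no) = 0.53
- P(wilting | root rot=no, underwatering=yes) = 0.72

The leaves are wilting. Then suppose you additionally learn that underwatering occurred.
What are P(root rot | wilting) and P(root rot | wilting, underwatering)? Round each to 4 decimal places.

P(root rot | wilting) ≈ 0.3959; P(root rot | wilting, underwatering) ≈ 0.2883

By total probability over the 4 (root rot, underwatering) configurations:
  P(wilting) = 0.05·0.74·0.54 + 0.72·0.74·0.46 + 0.53·0.26·0.54 + 0.83·0.26·0.46
        = 0.019980 + 0.245088 + 0.074412 + 0.099268 = 0.438748
Keeping only the root rot-present terms gives 0.173680, so
  P(root rot | wilting) = 0.173680 / 0.438748 ≈ 0.3959

With the extra evidence:
P(wilting | underwatering) = 0.72·0.74 + 0.83·0.26 = 0.532800 + 0.215800 = 0.748600
Restricting to configurations with root rot present: 0.83·0.26 = 0.215800.
So P(root rot | wilting, underwatering) = 0.215800/0.748600 ≈ 0.2883.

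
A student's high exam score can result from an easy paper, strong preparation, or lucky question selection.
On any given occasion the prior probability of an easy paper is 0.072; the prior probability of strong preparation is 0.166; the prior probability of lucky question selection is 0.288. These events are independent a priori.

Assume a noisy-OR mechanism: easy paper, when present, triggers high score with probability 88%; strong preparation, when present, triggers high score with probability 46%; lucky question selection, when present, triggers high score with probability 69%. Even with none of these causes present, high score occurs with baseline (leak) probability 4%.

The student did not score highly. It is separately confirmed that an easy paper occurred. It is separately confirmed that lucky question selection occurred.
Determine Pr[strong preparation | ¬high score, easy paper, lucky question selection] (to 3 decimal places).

Pr[strong preparation | ¬high score, easy paper, lucky question selection] ≈ 0.097

Under noisy-OR, P(high score | causes) = 1 − (1−0.04)·∏(1−qᵢ) over the active causes.
P(¬high score | easy paper, lucky question selection) = 0.035712×0.834 + 0.019284×0.166 = 0.029784 + 0.003201 = 0.032985
Of this, 0.003201 comes from 0.019284×0.166 (the strong preparation=true cases).
P(strong preparation | ¬high score, easy paper, lucky question selection) = 0.003201 / 0.032985 ≈ 0.097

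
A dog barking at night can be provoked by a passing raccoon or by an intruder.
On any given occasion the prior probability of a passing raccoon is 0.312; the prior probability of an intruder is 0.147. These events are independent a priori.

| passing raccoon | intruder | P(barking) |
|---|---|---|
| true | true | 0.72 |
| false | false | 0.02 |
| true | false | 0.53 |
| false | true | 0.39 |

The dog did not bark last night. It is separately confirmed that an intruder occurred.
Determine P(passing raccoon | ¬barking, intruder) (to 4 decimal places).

P(passing raccoon | ¬barking, intruder) ≈ 0.1723

P(¬barking | intruder) = 0.61×0.688 + 0.28×0.312 = 0.419680 + 0.087360 = 0.507040
Of this, 0.087360 comes from 0.28×0.312 (the passing raccoon=true cases).
P(passing raccoon | ¬barking, intruder) = 0.087360 / 0.507040 ≈ 0.1723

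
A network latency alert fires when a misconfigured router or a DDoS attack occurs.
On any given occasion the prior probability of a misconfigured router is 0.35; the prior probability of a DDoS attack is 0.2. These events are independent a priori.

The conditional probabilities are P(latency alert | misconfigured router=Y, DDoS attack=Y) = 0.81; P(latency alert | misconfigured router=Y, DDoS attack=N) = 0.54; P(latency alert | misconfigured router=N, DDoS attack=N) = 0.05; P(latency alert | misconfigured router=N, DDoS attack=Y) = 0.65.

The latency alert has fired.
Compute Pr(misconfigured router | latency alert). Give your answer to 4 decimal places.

Pr(misconfigured router | latency alert) ≈ 0.6530

Weight on misconfigured router=true, given the evidence: 0.151200 + 0.056700 = 0.207900
Denominator P(latency alert): 0.05*0.65*0.8 + 0.65*0.65*0.2 + 0.54*0.35*0.8 + 0.81*0.35*0.2 = 0.318400
P(misconfigured router | latency alert) = 0.207900/0.318400 ≈ 0.6530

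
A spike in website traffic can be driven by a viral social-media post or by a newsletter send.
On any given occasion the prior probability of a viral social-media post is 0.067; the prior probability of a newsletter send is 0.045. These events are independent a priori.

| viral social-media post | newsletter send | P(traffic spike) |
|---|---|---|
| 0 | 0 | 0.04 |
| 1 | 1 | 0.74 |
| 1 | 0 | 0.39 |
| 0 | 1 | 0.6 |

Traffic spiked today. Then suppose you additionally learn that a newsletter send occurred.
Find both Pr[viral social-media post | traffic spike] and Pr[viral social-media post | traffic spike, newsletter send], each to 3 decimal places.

Pr[viral social-media post | traffic spike] ≈ 0.309; Pr[viral social-media post | traffic spike, newsletter send] ≈ 0.081

Enumerate the 4 (viral social-media post, newsletter send) configurations and weight by the priors:
  P(traffic spike) = 0.04·0.933·0.955 + 0.6·0.933·0.045 + 0.39·0.067·0.955 + 0.74·0.067·0.045
        = 0.035641 + 0.025191 + 0.024954 + 0.002231 = 0.088017
Configurations with viral social-media post contribute 0.027185, so
  P(viral social-media post | traffic spike) = 0.027185 / 0.088017 ≈ 0.309

Now condition on the additional information:
P(traffic spike | newsletter send) = 0.6×0.933 + 0.74×0.067 = 0.559800 + 0.049580 = 0.609380
Of this, 0.049580 comes from 0.74×0.067 (the viral social-media post=true cases).
So P(viral social-media post | traffic spike, newsletter send) = 0.049580/0.609380 ≈ 0.081.
This is intercausal reasoning (explaining away): once newsletter send accounts for the traffic spike, viral social-media post becomes less likely.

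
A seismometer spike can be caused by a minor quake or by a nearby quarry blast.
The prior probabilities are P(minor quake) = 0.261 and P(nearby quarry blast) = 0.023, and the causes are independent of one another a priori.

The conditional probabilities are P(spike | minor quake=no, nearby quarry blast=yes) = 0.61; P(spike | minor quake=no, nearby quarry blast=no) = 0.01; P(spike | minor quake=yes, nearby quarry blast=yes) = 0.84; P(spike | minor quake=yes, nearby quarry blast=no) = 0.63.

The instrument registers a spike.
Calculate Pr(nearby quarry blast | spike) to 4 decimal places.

Pr(nearby quarry blast | spike) ≈ 0.0841

Weight on nearby quarry blast=true, given the evidence: 0.010368 + 0.005043 = 0.015411
Normalizer over all consistent configurations: 0.01·0.739·0.977 + 0.61·0.739·0.023 + 0.63·0.261·0.977 + 0.84·0.261·0.023 = 0.183279
Posterior = 0.015411 / 0.183279 ≈ 0.0841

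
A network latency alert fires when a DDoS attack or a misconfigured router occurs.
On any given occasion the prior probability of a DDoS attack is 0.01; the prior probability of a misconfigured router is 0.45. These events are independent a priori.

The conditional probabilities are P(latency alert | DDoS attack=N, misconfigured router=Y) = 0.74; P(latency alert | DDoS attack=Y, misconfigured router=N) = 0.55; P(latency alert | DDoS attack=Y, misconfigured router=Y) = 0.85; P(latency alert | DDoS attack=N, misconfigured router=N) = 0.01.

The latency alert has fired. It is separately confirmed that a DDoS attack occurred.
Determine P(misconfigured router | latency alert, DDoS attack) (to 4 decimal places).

Sum P(latency alert|·) weighted by the priors over both values of misconfigured router:
  P(latency alert | DDoS attack) = 0.55·0.55 + 0.85·0.45
        = 0.302500 + 0.382500 = 0.685000
The terms with misconfigured router present sum to 0.382500, so
  P(misconfigured router | latency alert, DDoS attack) = 0.382500 / 0.685000 ≈ 0.5584

P(misconfigured router | latency alert, DDoS attack) ≈ 0.5584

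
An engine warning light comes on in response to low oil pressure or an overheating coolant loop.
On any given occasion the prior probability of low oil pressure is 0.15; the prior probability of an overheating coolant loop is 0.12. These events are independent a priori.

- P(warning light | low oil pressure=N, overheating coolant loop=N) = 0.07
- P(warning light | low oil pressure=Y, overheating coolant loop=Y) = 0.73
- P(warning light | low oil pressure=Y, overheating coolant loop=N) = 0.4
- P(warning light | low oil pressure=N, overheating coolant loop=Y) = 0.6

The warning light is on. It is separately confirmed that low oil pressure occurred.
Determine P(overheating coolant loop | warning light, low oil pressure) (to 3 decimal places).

P(overheating coolant loop | warning light, low oil pressure) ≈ 0.199

P(warning light | low oil pressure) = 0.4*0.88 + 0.73*0.12 = 0.352000 + 0.087600 = 0.439600
Of this, 0.087600 comes from 0.73*0.12 (the overheating coolant loop=true cases).
Hence the posterior is 0.087600/0.439600 ≈ 0.199.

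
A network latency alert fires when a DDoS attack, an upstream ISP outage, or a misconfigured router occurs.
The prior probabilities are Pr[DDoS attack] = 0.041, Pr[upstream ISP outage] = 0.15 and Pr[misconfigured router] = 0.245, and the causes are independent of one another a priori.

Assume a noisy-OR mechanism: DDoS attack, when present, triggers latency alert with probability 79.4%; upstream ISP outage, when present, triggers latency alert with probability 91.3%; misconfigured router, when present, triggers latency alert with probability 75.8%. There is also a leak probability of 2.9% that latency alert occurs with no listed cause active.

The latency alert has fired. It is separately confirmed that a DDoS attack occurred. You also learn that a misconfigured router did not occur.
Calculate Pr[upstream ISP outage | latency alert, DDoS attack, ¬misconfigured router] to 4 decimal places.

Under noisy-OR, P(latency alert | causes) = 1 − (1−0.029)·∏(1−qᵢ) over the active causes.
For the numerator, keep only upstream ISP outage=true terms: 0.982598·0.15 = 0.147390
Normalizer over all consistent configurations: 0.799974·0.85 + 0.982598·0.15 = 0.827368
Posterior = 0.147390 / 0.827368 ≈ 0.1781

Pr[upstream ISP outage | latency alert, DDoS attack, ¬misconfigured router] ≈ 0.1781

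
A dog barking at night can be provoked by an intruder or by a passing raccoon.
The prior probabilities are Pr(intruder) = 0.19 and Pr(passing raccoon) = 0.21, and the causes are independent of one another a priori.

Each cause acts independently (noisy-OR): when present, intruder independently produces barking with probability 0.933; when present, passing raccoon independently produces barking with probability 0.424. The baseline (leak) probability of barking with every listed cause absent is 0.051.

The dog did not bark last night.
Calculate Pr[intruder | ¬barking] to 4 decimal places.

Under noisy-OR, P(barking | causes) = 1 − (1−0.051)·∏(1−qᵢ) over the active causes.
Enumerate the 4 (intruder, passing raccoon) configurations and weight by the priors:
  P(¬barking) = 0.949·0.81·0.79 + 0.546624·0.81·0.21 + 0.063583·0.19·0.79 + 0.036624·0.19·0.21
        = 0.607265 + 0.092981 + 0.009544 + 0.001461 = 0.711251
The terms with intruder present sum to 0.011005, so
  P(intruder | ¬barking) = 0.011005 / 0.711251 ≈ 0.0155

Pr[intruder | ¬barking] ≈ 0.0155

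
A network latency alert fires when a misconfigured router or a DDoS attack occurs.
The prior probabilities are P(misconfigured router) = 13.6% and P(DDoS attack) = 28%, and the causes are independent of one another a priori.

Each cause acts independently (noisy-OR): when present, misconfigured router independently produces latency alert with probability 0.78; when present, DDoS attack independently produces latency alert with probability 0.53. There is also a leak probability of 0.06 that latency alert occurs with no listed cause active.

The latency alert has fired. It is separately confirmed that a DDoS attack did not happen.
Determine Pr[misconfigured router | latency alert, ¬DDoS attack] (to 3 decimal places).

Under noisy-OR, P(latency alert | causes) = 1 − (1−0.06)·∏(1−qᵢ) over the active causes.
Enumerate both values of misconfigured router and weight by the priors:
  P(latency alert | ¬DDoS attack) = 0.06·0.864 + 0.7932·0.136
        = 0.051840 + 0.107875 = 0.159715
The terms with misconfigured router present sum to 0.107875, so
  P(misconfigured router | latency alert, ¬DDoS attack) = 0.107875 / 0.159715 ≈ 0.675

Pr[misconfigured router | latency alert, ¬DDoS attack] ≈ 0.675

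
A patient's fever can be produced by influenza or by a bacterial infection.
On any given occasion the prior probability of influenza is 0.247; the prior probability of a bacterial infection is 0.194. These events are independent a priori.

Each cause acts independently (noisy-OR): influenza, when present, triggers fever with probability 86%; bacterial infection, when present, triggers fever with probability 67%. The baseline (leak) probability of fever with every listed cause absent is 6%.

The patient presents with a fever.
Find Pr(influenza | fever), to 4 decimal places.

Under noisy-OR, P(fever | causes) = 1 − (1−0.06)·∏(1−qᵢ) over the active causes.
P(fever) = 0.06*0.753*0.806 + 0.6898*0.753*0.194 + 0.8684*0.247*0.806 + 0.956572*0.247*0.194 = 0.036415 + 0.100767 + 0.172883 + 0.045837 = 0.355902
Restricting to configurations with influenza present: 0.172883 + 0.045837 = 0.218720.
P(influenza | fever) = 0.218720 / 0.355902 ≈ 0.6146

Pr(influenza | fever) ≈ 0.6146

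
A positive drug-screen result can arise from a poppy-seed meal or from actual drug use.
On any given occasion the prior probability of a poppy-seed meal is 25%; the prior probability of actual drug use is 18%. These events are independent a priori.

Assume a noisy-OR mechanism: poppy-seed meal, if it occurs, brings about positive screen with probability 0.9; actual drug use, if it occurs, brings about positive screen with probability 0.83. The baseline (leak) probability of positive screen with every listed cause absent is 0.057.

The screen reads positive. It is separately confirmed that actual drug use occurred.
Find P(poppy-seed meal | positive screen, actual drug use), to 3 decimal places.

P(poppy-seed meal | positive screen, actual drug use) ≈ 0.281

Under noisy-OR, P(positive screen | causes) = 1 − (1−0.057)·∏(1−qᵢ) over the active causes.
Weight on poppy-seed meal=true, given the evidence: 0.983969*0.25 = 0.245992
Normalizer over all consistent configurations: 0.83969*0.75 + 0.983969*0.25 = 0.875760
Posterior = 0.245992 / 0.875760 ≈ 0.281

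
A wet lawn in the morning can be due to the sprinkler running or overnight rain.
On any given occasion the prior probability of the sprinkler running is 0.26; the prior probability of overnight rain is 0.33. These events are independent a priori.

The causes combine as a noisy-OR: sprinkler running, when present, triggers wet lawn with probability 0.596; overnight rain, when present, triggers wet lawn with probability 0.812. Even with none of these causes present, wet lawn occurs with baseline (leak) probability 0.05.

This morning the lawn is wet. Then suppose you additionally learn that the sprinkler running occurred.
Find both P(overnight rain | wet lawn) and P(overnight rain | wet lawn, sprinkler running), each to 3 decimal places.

Under noisy-OR, P(wet lawn | causes) = 1 − (1−0.05)·∏(1−qᵢ) over the active causes.
Enumerate the 4 (sprinkler running, overnight rain) configurations and weight by the priors:
  P(wet lawn) = 0.05*0.74*0.67 + 0.8214*0.74*0.33 + 0.6162*0.26*0.67 + 0.927846*0.26*0.33
        = 0.024790 + 0.200586 + 0.107342 + 0.079609 = 0.412327
The terms with overnight rain present sum to 0.280195, so
  P(overnight rain | wet lawn) = 0.280195 / 0.412327 ≈ 0.680

Now also conditioning on sprinkler running=true:
Sum P(wet lawn|·) weighted by the priors over both values of overnight rain:
  P(wet lawn | sprinkler running) = 0.6162*0.67 + 0.927846*0.33
        = 0.412854 + 0.306189 = 0.719043
Keeping only the overnight rain-present terms gives 0.306189, so
  P(overnight rain | wet lawn, sprinkler running) = 0.306189 / 0.719043 ≈ 0.426

P(overnight rain | wet lawn) ≈ 0.680; P(overnight rain | wet lawn, sprinkler running) ≈ 0.426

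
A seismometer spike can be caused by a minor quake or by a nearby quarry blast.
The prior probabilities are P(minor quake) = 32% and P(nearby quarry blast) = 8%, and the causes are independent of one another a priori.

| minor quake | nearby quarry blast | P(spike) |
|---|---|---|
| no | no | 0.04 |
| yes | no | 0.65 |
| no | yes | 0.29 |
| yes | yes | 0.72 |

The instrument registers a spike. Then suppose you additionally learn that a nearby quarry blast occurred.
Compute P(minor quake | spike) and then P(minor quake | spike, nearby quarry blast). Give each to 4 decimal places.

P(minor quake | spike) ≈ 0.8372; P(minor quake | spike, nearby quarry blast) ≈ 0.5388

Weight on minor quake=true, given the evidence: 0.191360 + 0.018432 = 0.209792
Denominator P(spike): 0.04*0.68*0.92 + 0.29*0.68*0.08 + 0.65*0.32*0.92 + 0.72*0.32*0.08 = 0.250592
Posterior = 0.209792 / 0.250592 ≈ 0.8372

Now also conditioning on nearby quarry blast=true:
By total probability over both values of minor quake:
  P(spike | nearby quarry blast) = 0.29*0.68 + 0.72*0.32
        = 0.197200 + 0.230400 = 0.427600
The terms with minor quake present sum to 0.230400, so
  P(minor quake | spike, nearby quarry blast) = 0.230400 / 0.427600 ≈ 0.5388
This is intercausal reasoning (explaining away): once nearby quarry blast accounts for the spike, minor quake becomes less likely.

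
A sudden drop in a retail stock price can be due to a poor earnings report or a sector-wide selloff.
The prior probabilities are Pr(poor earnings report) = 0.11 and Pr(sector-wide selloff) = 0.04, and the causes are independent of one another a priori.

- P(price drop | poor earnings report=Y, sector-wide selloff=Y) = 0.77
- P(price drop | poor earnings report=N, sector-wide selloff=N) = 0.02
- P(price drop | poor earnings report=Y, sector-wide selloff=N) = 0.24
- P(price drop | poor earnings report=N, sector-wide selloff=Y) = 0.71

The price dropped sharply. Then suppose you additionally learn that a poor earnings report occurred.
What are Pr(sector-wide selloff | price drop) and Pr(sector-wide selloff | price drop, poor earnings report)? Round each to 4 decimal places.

Pr(sector-wide selloff | price drop) ≈ 0.4032; Pr(sector-wide selloff | price drop, poor earnings report) ≈ 0.1179

Weight on sector-wide selloff=true, given the evidence: 0.025276 + 0.003388 = 0.028664
Normalizer over all consistent configurations: 0.02·0.89·0.96 + 0.71·0.89·0.04 + 0.24·0.11·0.96 + 0.77·0.11·0.04 = 0.071096
P(sector-wide selloff | price drop) = 0.028664/0.071096 ≈ 0.4032

Now condition on the additional information:
Sum P(price drop|·) weighted by the priors over both values of sector-wide selloff:
  P(price drop | poor earnings report) = 0.24*0.96 + 0.77*0.04
        = 0.230400 + 0.030800 = 0.261200
The terms with sector-wide selloff present sum to 0.030800, so
  P(sector-wide selloff | price drop, poor earnings report) = 0.030800 / 0.261200 ≈ 0.1179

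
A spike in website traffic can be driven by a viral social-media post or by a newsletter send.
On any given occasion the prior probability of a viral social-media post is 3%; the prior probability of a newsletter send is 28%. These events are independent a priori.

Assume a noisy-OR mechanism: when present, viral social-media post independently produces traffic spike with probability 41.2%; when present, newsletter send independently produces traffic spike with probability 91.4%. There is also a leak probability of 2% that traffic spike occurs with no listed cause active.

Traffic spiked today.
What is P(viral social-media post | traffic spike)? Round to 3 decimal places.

Under noisy-OR, P(traffic spike | causes) = 1 − (1−0.02)·∏(1−qᵢ) over the active causes.
Numerator (weight on configurations with viral social-media post): 0.009153 + 0.007984 = 0.017137
Denominator P(traffic spike): 0.02·0.97·0.72 + 0.91572·0.97·0.28 + 0.42376·0.03·0.72 + 0.950443·0.03·0.28 = 0.279815
Posterior = 0.017137 / 0.279815 ≈ 0.061

P(viral social-media post | traffic spike) ≈ 0.061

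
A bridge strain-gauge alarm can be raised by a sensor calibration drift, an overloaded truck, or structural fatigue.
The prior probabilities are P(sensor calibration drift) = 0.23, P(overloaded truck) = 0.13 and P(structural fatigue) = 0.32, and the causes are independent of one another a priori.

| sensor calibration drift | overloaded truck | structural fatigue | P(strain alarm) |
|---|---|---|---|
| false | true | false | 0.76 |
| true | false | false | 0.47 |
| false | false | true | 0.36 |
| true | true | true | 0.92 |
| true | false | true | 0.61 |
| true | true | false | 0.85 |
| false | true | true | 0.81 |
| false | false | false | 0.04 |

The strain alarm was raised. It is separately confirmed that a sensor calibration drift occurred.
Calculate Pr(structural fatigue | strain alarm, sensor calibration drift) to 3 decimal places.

Pr(structural fatigue | strain alarm, sensor calibration drift) ≈ 0.371

Weight on structural fatigue=true, given the evidence: 0.169824 + 0.038272 = 0.208096
Normalizer over all consistent configurations: 0.47·0.87·0.68 + 0.61·0.87·0.32 + 0.85·0.13·0.68 + 0.92·0.13·0.32 = 0.561288
Posterior = 0.208096 / 0.561288 ≈ 0.371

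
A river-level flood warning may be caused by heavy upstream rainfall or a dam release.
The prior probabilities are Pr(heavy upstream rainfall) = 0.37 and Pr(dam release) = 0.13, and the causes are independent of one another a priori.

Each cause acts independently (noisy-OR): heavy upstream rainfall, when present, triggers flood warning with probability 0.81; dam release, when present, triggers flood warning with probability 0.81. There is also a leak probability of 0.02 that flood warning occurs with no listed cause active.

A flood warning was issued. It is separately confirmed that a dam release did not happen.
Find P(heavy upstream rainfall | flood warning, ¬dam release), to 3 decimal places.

Under noisy-OR, P(flood warning | causes) = 1 − (1−0.02)·∏(1−qᵢ) over the active causes.
Sum P(flood warning|·) weighted by the priors over both values of heavy upstream rainfall:
  P(flood warning | ¬dam release) = 0.02*0.63 + 0.8138*0.37
        = 0.012600 + 0.301106 = 0.313706
Keeping only the heavy upstream rainfall-present terms gives 0.301106, so
  P(heavy upstream rainfall | flood warning, ¬dam release) = 0.301106 / 0.313706 ≈ 0.960

P(heavy upstream rainfall | flood warning, ¬dam release) ≈ 0.960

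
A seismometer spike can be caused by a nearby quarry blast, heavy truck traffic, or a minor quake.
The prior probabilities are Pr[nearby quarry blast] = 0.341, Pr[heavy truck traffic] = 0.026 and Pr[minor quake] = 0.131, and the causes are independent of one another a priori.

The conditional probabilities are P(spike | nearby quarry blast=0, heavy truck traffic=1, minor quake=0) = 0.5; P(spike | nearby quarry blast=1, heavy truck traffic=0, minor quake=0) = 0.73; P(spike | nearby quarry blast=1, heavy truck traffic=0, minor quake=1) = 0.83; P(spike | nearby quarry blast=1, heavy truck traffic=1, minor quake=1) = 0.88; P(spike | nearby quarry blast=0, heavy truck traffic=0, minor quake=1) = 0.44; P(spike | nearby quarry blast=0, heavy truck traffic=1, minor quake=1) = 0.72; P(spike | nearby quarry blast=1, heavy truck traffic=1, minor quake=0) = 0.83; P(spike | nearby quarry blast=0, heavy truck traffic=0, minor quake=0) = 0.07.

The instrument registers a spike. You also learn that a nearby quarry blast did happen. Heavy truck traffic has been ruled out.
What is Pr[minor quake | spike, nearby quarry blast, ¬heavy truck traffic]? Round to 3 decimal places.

Pr[minor quake | spike, nearby quarry blast, ¬heavy truck traffic] ≈ 0.146

Sum P(spike|·) weighted by the priors over both values of minor quake:
  P(spike | nearby quarry blast, ¬heavy truck traffic) = 0.73·0.869 + 0.83·0.131
        = 0.634370 + 0.108730 = 0.743100
Keeping only the minor quake-present terms gives 0.108730, so
  P(minor quake | spike, nearby quarry blast, ¬heavy truck traffic) = 0.108730 / 0.743100 ≈ 0.146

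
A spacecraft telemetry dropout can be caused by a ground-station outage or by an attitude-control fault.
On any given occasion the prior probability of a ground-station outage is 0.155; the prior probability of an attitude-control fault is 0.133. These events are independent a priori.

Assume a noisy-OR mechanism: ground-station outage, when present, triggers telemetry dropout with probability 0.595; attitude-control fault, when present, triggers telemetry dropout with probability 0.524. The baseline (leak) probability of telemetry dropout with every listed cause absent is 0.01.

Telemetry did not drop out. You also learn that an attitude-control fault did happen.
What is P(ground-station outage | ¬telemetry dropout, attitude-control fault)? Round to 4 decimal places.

Under noisy-OR, P(telemetry dropout | causes) = 1 − (1−0.01)·∏(1−qᵢ) over the active causes.
Sum P(¬telemetry dropout|·) weighted by the priors over both values of ground-station outage:
  P(¬telemetry dropout | attitude-control fault) = 0.47124·0.845 + 0.190852·0.155
        = 0.398198 + 0.029582 = 0.427780
Keeping only the ground-station outage-present terms gives 0.029582, so
  P(ground-station outage | ¬telemetry dropout, attitude-control fault) = 0.029582 / 0.427780 ≈ 0.0692

P(ground-station outage | ¬telemetry dropout, attitude-control fault) ≈ 0.0692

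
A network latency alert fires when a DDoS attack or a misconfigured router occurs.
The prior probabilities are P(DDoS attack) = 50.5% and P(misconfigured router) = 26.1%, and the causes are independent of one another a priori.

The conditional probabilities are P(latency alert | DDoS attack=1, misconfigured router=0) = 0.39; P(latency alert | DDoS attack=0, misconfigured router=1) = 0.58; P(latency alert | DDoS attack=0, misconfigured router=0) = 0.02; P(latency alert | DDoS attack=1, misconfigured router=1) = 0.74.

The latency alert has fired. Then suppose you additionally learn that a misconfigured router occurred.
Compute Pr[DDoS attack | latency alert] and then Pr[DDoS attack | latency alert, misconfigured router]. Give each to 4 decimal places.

Pr[DDoS attack | latency alert] ≈ 0.7472; Pr[DDoS attack | latency alert, misconfigured router] ≈ 0.5655

Sum P(latency alert|·) weighted by the priors over the 4 (DDoS attack, misconfigured router) configurations:
  P(latency alert) = 0.02·0.495·0.739 + 0.58·0.495·0.261 + 0.39·0.505·0.739 + 0.74·0.505·0.261
        = 0.007316 + 0.074933 + 0.145546 + 0.097536 = 0.325331
The terms with DDoS attack present sum to 0.243082, so
  P(DDoS attack | latency alert) = 0.243082 / 0.325331 ≈ 0.7472

Now condition on the additional information:
P(latency alert | misconfigured router) = 0.58·0.495 + 0.74·0.505 = 0.287100 + 0.373700 = 0.660800
The DDoS attack-present share is 0.74·0.505 = 0.373700.
So P(DDoS attack | latency alert, misconfigured router) = 0.373700/0.660800 ≈ 0.5655.
Conditioning on misconfigured router lowers the posterior on DDoS attack: the classic explaining-away effect in a common-effect structure.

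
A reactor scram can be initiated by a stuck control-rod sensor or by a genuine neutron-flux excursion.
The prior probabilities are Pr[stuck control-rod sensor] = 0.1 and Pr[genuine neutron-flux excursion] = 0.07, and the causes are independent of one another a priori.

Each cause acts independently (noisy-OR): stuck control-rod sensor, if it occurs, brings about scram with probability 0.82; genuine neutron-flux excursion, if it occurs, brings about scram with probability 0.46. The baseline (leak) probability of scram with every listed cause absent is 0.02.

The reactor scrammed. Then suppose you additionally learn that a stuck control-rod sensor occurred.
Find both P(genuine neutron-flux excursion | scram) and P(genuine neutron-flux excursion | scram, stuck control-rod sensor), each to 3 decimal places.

Under noisy-OR, P(scram | causes) = 1 − (1−0.02)·∏(1−qᵢ) over the active causes.
Weight on genuine neutron-flux excursion=true, given the evidence: 0.029660 + 0.006333 = 0.035993
The normalizing constant is 0.02×0.9×0.93 + 0.4708×0.9×0.07 + 0.8236×0.1×0.93 + 0.904744×0.1×0.07 = 0.129328
Posterior = 0.035993 / 0.129328 ≈ 0.278

With the extra evidence:
P(scram | stuck control-rod sensor) = 0.8236*0.93 + 0.904744*0.07 = 0.765948 + 0.063332 = 0.829280
Of this, 0.063332 comes from 0.904744*0.07 (the genuine neutron-flux excursion=true cases).
P(genuine neutron-flux excursion | scram, stuck control-rod sensor) = 0.063332 / 0.829280 ≈ 0.076
The drop from 0.278 to 0.076 is the explaining-away (discounting) effect.

P(genuine neutron-flux excursion | scram) ≈ 0.278; P(genuine neutron-flux excursion | scram, stuck control-rod sensor) ≈ 0.076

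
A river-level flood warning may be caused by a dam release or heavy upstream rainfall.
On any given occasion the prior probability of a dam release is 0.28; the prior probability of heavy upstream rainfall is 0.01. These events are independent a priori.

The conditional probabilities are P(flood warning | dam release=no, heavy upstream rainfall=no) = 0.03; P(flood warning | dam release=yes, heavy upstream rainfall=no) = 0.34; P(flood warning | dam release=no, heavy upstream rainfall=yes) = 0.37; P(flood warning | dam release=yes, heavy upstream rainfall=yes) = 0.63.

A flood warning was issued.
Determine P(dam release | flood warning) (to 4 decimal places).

Weight on dam release=true, given the evidence: 0.094248 + 0.001764 = 0.096012
Normalizer over all consistent configurations: 0.03*0.72*0.99 + 0.37*0.72*0.01 + 0.34*0.28*0.99 + 0.63*0.28*0.01 = 0.120060
P(dam release | flood warning) = 0.096012/0.120060 ≈ 0.7997

P(dam release | flood warning) ≈ 0.7997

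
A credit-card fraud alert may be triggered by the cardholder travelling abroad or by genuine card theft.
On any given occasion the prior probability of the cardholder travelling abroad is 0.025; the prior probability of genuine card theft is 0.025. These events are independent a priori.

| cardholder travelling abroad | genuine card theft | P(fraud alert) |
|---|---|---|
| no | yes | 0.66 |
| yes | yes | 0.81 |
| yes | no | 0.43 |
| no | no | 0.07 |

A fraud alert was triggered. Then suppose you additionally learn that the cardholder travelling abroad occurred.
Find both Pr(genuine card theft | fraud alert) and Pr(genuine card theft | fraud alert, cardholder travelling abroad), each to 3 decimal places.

Pr(genuine card theft | fraud alert) ≈ 0.177; Pr(genuine card theft | fraud alert, cardholder travelling abroad) ≈ 0.046

Numerator (weight on configurations with genuine card theft): 0.016088 + 0.000506 = 0.016594
Denominator P(fraud alert): 0.07·0.975·0.975 + 0.66·0.975·0.025 + 0.43·0.025·0.975 + 0.81·0.025·0.025 = 0.093619
P(genuine card theft | fraud alert) = 0.016594/0.093619 ≈ 0.177

With the extra evidence:
By total probability over both values of genuine card theft:
  P(fraud alert | cardholder travelling abroad) = 0.43×0.975 + 0.81×0.025
        = 0.419250 + 0.020250 = 0.439500
Keeping only the genuine card theft-present terms gives 0.020250, so
  P(genuine card theft | fraud alert, cardholder travelling abroad) = 0.020250 / 0.439500 ≈ 0.046
Conditioning on cardholder travelling abroad lowers the posterior on genuine card theft: the classic explaining-away effect in a common-effect structure.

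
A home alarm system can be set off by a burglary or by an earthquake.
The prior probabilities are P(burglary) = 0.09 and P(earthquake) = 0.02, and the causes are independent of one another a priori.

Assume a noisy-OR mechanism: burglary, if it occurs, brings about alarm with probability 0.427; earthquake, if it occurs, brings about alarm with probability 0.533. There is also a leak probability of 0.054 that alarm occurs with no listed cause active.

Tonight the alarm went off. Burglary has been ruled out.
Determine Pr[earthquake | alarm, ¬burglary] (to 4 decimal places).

Under noisy-OR, P(alarm | causes) = 1 − (1−0.054)·∏(1−qᵢ) over the active causes.
Sum P(alarm|·) weighted by the priors over both values of earthquake:
  P(alarm | ¬burglary) = 0.054·0.98 + 0.558218·0.02
        = 0.052920 + 0.011164 = 0.064084
Configurations with earthquake contribute 0.011164, so
  P(earthquake | alarm, ¬burglary) = 0.011164 / 0.064084 ≈ 0.1742

Pr[earthquake | alarm, ¬burglary] ≈ 0.1742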